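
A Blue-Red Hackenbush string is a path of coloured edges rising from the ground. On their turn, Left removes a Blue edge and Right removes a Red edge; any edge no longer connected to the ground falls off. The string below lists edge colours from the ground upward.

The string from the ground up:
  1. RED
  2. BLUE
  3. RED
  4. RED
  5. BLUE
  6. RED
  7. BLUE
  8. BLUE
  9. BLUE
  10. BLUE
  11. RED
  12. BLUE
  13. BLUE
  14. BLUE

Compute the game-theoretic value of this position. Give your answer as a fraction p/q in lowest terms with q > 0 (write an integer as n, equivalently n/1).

Prefix values for RED BLUE RED RED BLUE RED BLUE BLUE BLUE BLUE RED BLUE BLUE BLUE via {L|R} + simplicity:
G_1 [R]  L=[]  R=[0]  — -1
G_2 [RB]  L=[-1]  R=[0]  — -1/2
G_3 [RBR]  L=[-1]  R=[-1/2; 0]  — -3/4
G_4 [RBRR]  L=[-1]  R=[-3/4; -1/2; 0]  — -7/8
G_5 [RBRRB]  L=[-1; -7/8]  R=[-3/4; -1/2; 0]  — -13/16
G_6 [RBRRBR]  L=[-1; -7/8]  R=[-13/16; -3/4; -1/2; 0]  — -27/32
G_7 [RBRRBRB]  L=[-1; -7/8; -27/32]  R=[-13/16; -3/4; -1/2; 0]  — -53/64
G_8 [RBRRBRBB]  L=[-1; -7/8; -27/32; -53/64]  R=[-13/16; -3/4; -1/2; 0]  — -105/128
G_9 [RBRRBRBBB]  L=[-1; -7/8; -27/32; -53/64; -105/128]  R=[-13/16; -3/4; -1/2; 0]  — -209/256
G_10 [RBRRBRBBBB]  L=[-1; -7/8; -27/32; -53/64; -105/128; -209/256]  R=[-13/16; -3/4; -1/2; 0]  — -417/512
G_11 [RBRRBRBBBBR]  L=[-1; -7/8; -27/32; -53/64; -105/128; -209/256]  R=[-417/512; -13/16; -3/4; -1/2; 0]  — -835/1024
G_12 [RBRRBRBBBBRB]  L=[-1; -7/8; -27/32; -53/64; -105/128; -209/256; -835/1024]  R=[-417/512; -13/16; -3/4; -1/2; 0]  — -1669/2048
G_13 [RBRRBRBBBBRBB]  L=[-1; -7/8; -27/32; -53/64; -105/128; -209/256; -835/1024; -1669/2048]  R=[-417/512; -13/16; -3/4; -1/2; 0]  — -3337/4096
G_14 [RBRRBRBBBBRBBB]  L=[-1; -7/8; -27/32; -53/64; -105/128; -209/256; -835/1024; -1669/2048; -3337/4096]  R=[-417/512; -13/16; -3/4; -1/2; 0]  — -6673/8192

-6673/8192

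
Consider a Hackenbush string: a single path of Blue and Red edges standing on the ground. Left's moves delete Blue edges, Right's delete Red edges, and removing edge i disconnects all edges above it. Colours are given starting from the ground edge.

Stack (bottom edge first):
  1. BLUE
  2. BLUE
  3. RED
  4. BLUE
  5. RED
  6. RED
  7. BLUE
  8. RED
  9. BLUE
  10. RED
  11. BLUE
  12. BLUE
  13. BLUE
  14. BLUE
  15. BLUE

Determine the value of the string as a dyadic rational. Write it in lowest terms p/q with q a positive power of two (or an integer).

12991/8192

g_1 [B]  L=[0]  R=[—]  => 1
g_2 [BB]  L=[0,1]  R=[—]  => 2
g_3 [BBR]  L=[0,1]  R=[2]  => 3/2
g_4 [BBRB]  L=[0,1,3/2]  R=[2]  => 7/4
g_5 [BBRBR]  L=[0,1,3/2]  R=[7/4,2]  => 13/8
g_6 [BBRBRR]  L=[0,1,3/2]  R=[13/8,7/4,2]  => 25/16
g_7 [BBRBRRB]  L=[0,1,3/2,25/16]  R=[13/8,7/4,2]  => 51/32
g_8 [BBRBRRBR]  L=[0,1,3/2,25/16]  R=[51/32,13/8,7/4,2]  => 101/64
g_9 [BBRBRRBRB]  L=[0,1,3/2,25/16,101/64]  R=[51/32,13/8,7/4,2]  => 203/128
g_10 [BBRBRRBRBR]  L=[0,1,3/2,25/16,101/64]  R=[203/128,51/32,13/8,7/4,2]  => 405/256
g_11 [BBRBRRBRBRB]  L=[0,1,3/2,25/16,101/64,405/256]  R=[203/128,51/32,13/8,7/4,2]  => 811/512
g_12 [BBRBRRBRBRBB]  L=[0,1,3/2,25/16,101/64,405/256,811/512]  R=[203/128,51/32,13/8,7/4,2]  => 1623/1024
g_13 [BBRBRRBRBRBBB]  L=[0,1,3/2,25/16,101/64,405/256,811/512,1623/1024]  R=[203/128,51/32,13/8,7/4,2]  => 3247/2048
g_14 [BBRBRRBRBRBBBB]  L=[0,1,3/2,25/16,101/64,405/256,811/512,1623/1024,3247/2048]  R=[203/128,51/32,13/8,7/4,2]  => 6495/4096
g_15 [BBRBRRBRBRBBBBB]  L=[0,1,3/2,25/16,101/64,405/256,811/512,1623/1024,3247/2048,6495/4096]  R=[203/128,51/32,13/8,7/4,2]  => 12991/8192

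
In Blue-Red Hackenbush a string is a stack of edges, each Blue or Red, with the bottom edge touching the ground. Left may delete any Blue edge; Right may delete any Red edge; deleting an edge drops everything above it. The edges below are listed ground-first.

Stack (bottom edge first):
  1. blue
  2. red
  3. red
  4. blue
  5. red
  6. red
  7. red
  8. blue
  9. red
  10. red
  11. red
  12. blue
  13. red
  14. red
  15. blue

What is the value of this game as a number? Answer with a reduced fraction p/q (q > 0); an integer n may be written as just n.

Recurse on prefixes of the 15-edge string blue red red blue red red red blue red red red blue red red blue:
g_1 [b]  L=[0]  R=[∅]  => 1
g_2 [br]  L=[0]  R=[1]  => 1/2
g_3 [brr]  L=[0]  R=[1/2,1]  => 1/4
g_4 [brrb]  L=[0,1/4]  R=[1/2,1]  => 3/8
g_5 [brrbr]  L=[0,1/4]  R=[3/8,1/2,1]  => 5/16
g_6 [brrbrr]  L=[0,1/4]  R=[5/16,3/8,1/2,1]  => 9/32
g_7 [brrbrrr]  L=[0,1/4]  R=[9/32,5/16,3/8,1/2,1]  => 17/64
g_8 [brrbrrrb]  L=[0,1/4,17/64]  R=[9/32,5/16,3/8,1/2,1]  => 35/128
g_9 [brrbrrrbr]  L=[0,1/4,17/64]  R=[35/128,9/32,5/16,3/8,1/2,1]  => 69/256
g_10 [brrbrrrbrr]  L=[0,1/4,17/64]  R=[69/256,35/128,9/32,5/16,3/8,1/2,1]  => 137/512
g_11 [brrbrrrbrrr]  L=[0,1/4,17/64]  R=[137/512,69/256,35/128,9/32,5/16,3/8,1/2,1]  => 273/1024
g_12 [brrbrrrbrrrb]  L=[0,1/4,17/64,273/1024]  R=[137/512,69/256,35/128,9/32,5/16,3/8,1/2,1]  => 547/2048
g_13 [brrbrrrbrrrbr]  L=[0,1/4,17/64,273/1024]  R=[547/2048,137/512,69/256,35/128,9/32,5/16,3/8,1/2,1]  => 1093/4096
g_14 [brrbrrrbrrrbrr]  L=[0,1/4,17/64,273/1024]  R=[1093/4096,547/2048,137/512,69/256,35/128,9/32,5/16,3/8,1/2,1]  => 2185/8192
g_15 [brrbrrrbrrrbrrb]  L=[0,1/4,17/64,273/1024,2185/8192]  R=[1093/4096,547/2048,137/512,69/256,35/128,9/32,5/16,3/8,1/2,1]  => 4371/16384

4371/16384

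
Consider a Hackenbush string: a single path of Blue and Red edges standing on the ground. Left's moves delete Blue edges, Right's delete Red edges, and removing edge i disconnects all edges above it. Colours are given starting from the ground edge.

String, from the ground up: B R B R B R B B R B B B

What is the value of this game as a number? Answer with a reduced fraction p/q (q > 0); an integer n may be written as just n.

1391/2048

Recurse on prefixes of the 12-edge string B R B R B R B B R B B B:
1 of 12 · B · max L 0 · min R +∞ => 1
2 of 12 · BR · max L 0 · min R 1 => 1/2
3 of 12 · BRB · max L 1/2 · min R 1 => 3/4
4 of 12 · BRBR · max L 1/2 · min R 3/4 => 5/8
5 of 12 · BRBRB · max L 5/8 · min R 3/4 => 11/16
6 of 12 · BRBRBR · max L 5/8 · min R 11/16 => 21/32
7 of 12 · BRBRBRB · max L 21/32 · min R 11/16 => 43/64
8 of 12 · BRBRBRBB · max L 43/64 · min R 11/16 => 87/128
9 of 12 · BRBRBRBBR · max L 43/64 · min R 87/128 => 173/256
10 of 12 · BRBRBRBBRB · max L 173/256 · min R 87/128 => 347/512
11 of 12 · BRBRBRBBRBB · max L 347/512 · min R 87/128 => 695/1024
12 of 12 · BRBRBRBBRBBB · max L 695/1024 · min R 87/128 => 1391/2048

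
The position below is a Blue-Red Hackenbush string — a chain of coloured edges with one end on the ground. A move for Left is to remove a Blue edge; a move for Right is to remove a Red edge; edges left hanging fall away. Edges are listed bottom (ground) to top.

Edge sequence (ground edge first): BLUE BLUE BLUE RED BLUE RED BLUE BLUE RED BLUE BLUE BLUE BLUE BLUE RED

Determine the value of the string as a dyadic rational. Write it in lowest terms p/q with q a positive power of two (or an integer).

Build g(s[:k]) for k = 1..15, string s = BLUE BLUE BLUE RED BLUE RED BLUE BLUE RED BLUE BLUE BLUE BLUE BLUE RED.
step 1: add BLUE to get B; options L={ 0 } R={ ∅ } → 1
step 2: add BLUE to get BB; options L={ 0,1 } R={ ∅ } → 2
step 3: add BLUE to get BBB; options L={ 0,1,2 } R={ ∅ } → 3
step 4: add RED to get BBBR; options L={ 0,1,2 } R={ 3 } → 5/2
step 5: add BLUE to get BBBRB; options L={ 0,1,2,5/2 } R={ 3 } → 11/4
step 6: add RED to get BBBRBR; options L={ 0,1,2,5/2 } R={ 11/4,3 } → 21/8
step 7: add BLUE to get BBBRBRB; options L={ 0,1,2,5/2,21/8 } R={ 11/4,3 } → 43/16
step 8: add BLUE to get BBBRBRBB; options L={ 0,1,2,5/2,21/8,43/16 } R={ 11/4,3 } → 87/32
step 9: add RED to get BBBRBRBBR; options L={ 0,1,2,5/2,21/8,43/16 } R={ 87/32,11/4,3 } → 173/64
step 10: add BLUE to get BBBRBRBBRB; options L={ 0,1,2,5/2,21/8,43/16,173/64 } R={ 87/32,11/4,3 } → 347/128
step 11: add BLUE to get BBBRBRBBRBB; options L={ 0,1,2,5/2,21/8,43/16,173/64,347/128 } R={ 87/32,11/4,3 } → 695/256
step 12: add BLUE to get BBBRBRBBRBBB; options L={ 0,1,2,5/2,21/8,43/16,173/64,347/128,695/256 } R={ 87/32,11/4,3 } → 1391/512
step 13: add BLUE to get BBBRBRBBRBBBB; options L={ 0,1,2,5/2,21/8,43/16,173/64,347/128,695/256,1391/512 } R={ 87/32,11/4,3 } → 2783/1024
step 14: add BLUE to get BBBRBRBBRBBBBB; options L={ 0,1,2,5/2,21/8,43/16,173/64,347/128,695/256,1391/512,2783/1024 } R={ 87/32,11/4,3 } → 5567/2048
step 15: add RED to get BBBRBRBBRBBBBBR; options L={ 0,1,2,5/2,21/8,43/16,173/64,347/128,695/256,1391/512,2783/1024 } R={ 5567/2048,87/32,11/4,3 } → 11133/4096

11133/4096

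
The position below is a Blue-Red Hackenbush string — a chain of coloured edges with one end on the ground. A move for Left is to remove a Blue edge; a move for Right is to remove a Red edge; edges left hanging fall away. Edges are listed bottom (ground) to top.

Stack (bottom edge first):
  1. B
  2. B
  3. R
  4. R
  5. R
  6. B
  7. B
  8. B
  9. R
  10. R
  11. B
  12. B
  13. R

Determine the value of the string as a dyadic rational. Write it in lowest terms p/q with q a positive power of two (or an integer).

2509/2048

edge 1 of 13 (B): { 0 | — } gives 1
edge 2 of 13 (B): { 0; 1 | — } gives 2
edge 3 of 13 (R): { 0; 1 | 2 } gives 3/2
edge 4 of 13 (R): { 0; 1 | 3/2; 2 } gives 5/4
edge 5 of 13 (R): { 0; 1 | 5/4; 3/2; 2 } gives 9/8
edge 6 of 13 (B): { 0; 1; 9/8 | 5/4; 3/2; 2 } gives 19/16
edge 7 of 13 (B): { 0; 1; 9/8; 19/16 | 5/4; 3/2; 2 } gives 39/32
edge 8 of 13 (B): { 0; 1; 9/8; 19/16; 39/32 | 5/4; 3/2; 2 } gives 79/64
edge 9 of 13 (R): { 0; 1; 9/8; 19/16; 39/32 | 79/64; 5/4; 3/2; 2 } gives 157/128
edge 10 of 13 (R): { 0; 1; 9/8; 19/16; 39/32 | 157/128; 79/64; 5/4; 3/2; 2 } gives 313/256
edge 11 of 13 (B): { 0; 1; 9/8; 19/16; 39/32; 313/256 | 157/128; 79/64; 5/4; 3/2; 2 } gives 627/512
edge 12 of 13 (B): { 0; 1; 9/8; 19/16; 39/32; 313/256; 627/512 | 157/128; 79/64; 5/4; 3/2; 2 } gives 1255/1024
edge 13 of 13 (R): { 0; 1; 9/8; 19/16; 39/32; 313/256; 627/512 | 1255/1024; 157/128; 79/64; 5/4; 3/2; 2 } gives 2509/2048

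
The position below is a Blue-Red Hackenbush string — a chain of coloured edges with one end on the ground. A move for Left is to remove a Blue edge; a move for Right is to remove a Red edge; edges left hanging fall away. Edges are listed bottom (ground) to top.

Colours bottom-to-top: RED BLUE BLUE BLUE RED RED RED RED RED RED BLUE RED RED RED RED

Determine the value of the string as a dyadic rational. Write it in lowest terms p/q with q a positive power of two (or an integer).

v(R) = {  | 0 } → -1
v(RB) = { -1 | 0 } → -1/2
v(RBB) = { -1, -1/2 | 0 } → -1/4
v(RBBB) = { -1, -1/2, -1/4 | 0 } → -1/8
v(RBBBR) = { -1, -1/2, -1/4 | -1/8, 0 } → -3/16
v(RBBBRR) = { -1, -1/2, -1/4 | -3/16, -1/8, 0 } → -7/32
v(RBBBRRR) = { -1, -1/2, -1/4 | -7/32, -3/16, -1/8, 0 } → -15/64
v(RBBBRRRR) = { -1, -1/2, -1/4 | -15/64, -7/32, -3/16, -1/8, 0 } → -31/128
v(RBBBRRRRR) = { -1, -1/2, -1/4 | -31/128, -15/64, -7/32, -3/16, -1/8, 0 } → -63/256
v(RBBBRRRRRR) = { -1, -1/2, -1/4 | -63/256, -31/128, -15/64, -7/32, -3/16, -1/8, 0 } → -127/512
v(RBBBRRRRRRB) = { -1, -1/2, -1/4, -127/512 | -63/256, -31/128, -15/64, -7/32, -3/16, -1/8, 0 } → -253/1024
v(RBBBRRRRRRBR) = { -1, -1/2, -1/4, -127/512 | -253/1024, -63/256, -31/128, -15/64, -7/32, -3/16, -1/8, 0 } → -507/2048
v(RBBBRRRRRRBRR) = { -1, -1/2, -1/4, -127/512 | -507/2048, -253/1024, -63/256, -31/128, -15/64, -7/32, -3/16, -1/8, 0 } → -1015/4096
v(RBBBRRRRRRBRRR) = { -1, -1/2, -1/4, -127/512 | -1015/4096, -507/2048, -253/1024, -63/256, -31/128, -15/64, -7/32, -3/16, -1/8, 0 } → -2031/8192
v(RBBBRRRRRRBRRRR) = { -1, -1/2, -1/4, -127/512 | -2031/8192, -1015/4096, -507/2048, -253/1024, -63/256, -31/128, -15/64, -7/32, -3/16, -1/8, 0 } → -4063/16384

-4063/16384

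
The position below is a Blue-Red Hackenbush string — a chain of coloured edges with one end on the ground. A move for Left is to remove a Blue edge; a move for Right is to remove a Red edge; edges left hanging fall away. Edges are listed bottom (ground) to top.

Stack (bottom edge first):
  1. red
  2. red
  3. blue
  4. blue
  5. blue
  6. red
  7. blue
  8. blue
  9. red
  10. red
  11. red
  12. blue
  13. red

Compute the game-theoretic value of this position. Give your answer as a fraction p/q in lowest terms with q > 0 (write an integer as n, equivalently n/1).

Build g(s[:k]) for k = 1..13, string s = red red blue blue blue red blue blue red red red blue red.
edge 1 of 13 (red): { (no moves) | 0 } -> -1
edge 2 of 13 (red): { (no moves) | -1 0 } -> -2
edge 3 of 13 (blue): { -2 | -1 0 } -> -3/2
edge 4 of 13 (blue): { -2 -3/2 | -1 0 } -> -5/4
edge 5 of 13 (blue): { -2 -3/2 -5/4 | -1 0 } -> -9/8
edge 6 of 13 (red): { -2 -3/2 -5/4 | -9/8 -1 0 } -> -19/16
edge 7 of 13 (blue): { -2 -3/2 -5/4 -19/16 | -9/8 -1 0 } -> -37/32
edge 8 of 13 (blue): { -2 -3/2 -5/4 -19/16 -37/32 | -9/8 -1 0 } -> -73/64
edge 9 of 13 (red): { -2 -3/2 -5/4 -19/16 -37/32 | -73/64 -9/8 -1 0 } -> -147/128
edge 10 of 13 (red): { -2 -3/2 -5/4 -19/16 -37/32 | -147/128 -73/64 -9/8 -1 0 } -> -295/256
edge 11 of 13 (red): { -2 -3/2 -5/4 -19/16 -37/32 | -295/256 -147/128 -73/64 -9/8 -1 0 } -> -591/512
edge 12 of 13 (blue): { -2 -3/2 -5/4 -19/16 -37/32 -591/512 | -295/256 -147/128 -73/64 -9/8 -1 0 } -> -1181/1024
edge 13 of 13 (red): { -2 -3/2 -5/4 -19/16 -37/32 -591/512 | -1181/1024 -295/256 -147/128 -73/64 -9/8 -1 0 } -> -2363/2048

-2363/2048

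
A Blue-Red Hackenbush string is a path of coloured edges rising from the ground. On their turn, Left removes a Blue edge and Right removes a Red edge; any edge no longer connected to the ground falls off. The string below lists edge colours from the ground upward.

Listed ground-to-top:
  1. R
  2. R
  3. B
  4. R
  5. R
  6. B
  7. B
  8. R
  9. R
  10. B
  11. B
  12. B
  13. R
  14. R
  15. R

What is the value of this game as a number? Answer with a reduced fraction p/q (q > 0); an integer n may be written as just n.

-14735/8192

G(R) = { · | 0 } → -1
G(RR) = { · | -1,0 } → -2
G(RRB) = { -2 | -1,0 } → -3/2
G(RRBR) = { -2 | -3/2,-1,0 } → -7/4
G(RRBRR) = { -2 | -7/4,-3/2,-1,0 } → -15/8
G(RRBRRB) = { -2,-15/8 | -7/4,-3/2,-1,0 } → -29/16
G(RRBRRBB) = { -2,-15/8,-29/16 | -7/4,-3/2,-1,0 } → -57/32
G(RRBRRBBR) = { -2,-15/8,-29/16 | -57/32,-7/4,-3/2,-1,0 } → -115/64
G(RRBRRBBRR) = { -2,-15/8,-29/16 | -115/64,-57/32,-7/4,-3/2,-1,0 } → -231/128
G(RRBRRBBRRB) = { -2,-15/8,-29/16,-231/128 | -115/64,-57/32,-7/4,-3/2,-1,0 } → -461/256
G(RRBRRBBRRBB) = { -2,-15/8,-29/16,-231/128,-461/256 | -115/64,-57/32,-7/4,-3/2,-1,0 } → -921/512
G(RRBRRBBRRBBB) = { -2,-15/8,-29/16,-231/128,-461/256,-921/512 | -115/64,-57/32,-7/4,-3/2,-1,0 } → -1841/1024
G(RRBRRBBRRBBBR) = { -2,-15/8,-29/16,-231/128,-461/256,-921/512 | -1841/1024,-115/64,-57/32,-7/4,-3/2,-1,0 } → -3683/2048
G(RRBRRBBRRBBBRR) = { -2,-15/8,-29/16,-231/128,-461/256,-921/512 | -3683/2048,-1841/1024,-115/64,-57/32,-7/4,-3/2,-1,0 } → -7367/4096
G(RRBRRBBRRBBBRRR) = { -2,-15/8,-29/16,-231/128,-461/256,-921/512 | -7367/4096,-3683/2048,-1841/1024,-115/64,-57/32,-7/4,-3/2,-1,0 } → -14735/8192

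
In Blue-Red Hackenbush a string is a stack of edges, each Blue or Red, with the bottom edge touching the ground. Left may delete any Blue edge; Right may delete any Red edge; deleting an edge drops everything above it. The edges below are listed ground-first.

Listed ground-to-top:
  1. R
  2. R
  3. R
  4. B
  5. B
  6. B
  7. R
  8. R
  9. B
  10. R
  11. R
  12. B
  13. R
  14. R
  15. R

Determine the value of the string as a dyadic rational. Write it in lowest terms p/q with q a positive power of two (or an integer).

val(R) = { — | 0 } = -1
val(RR) = { — | -1, 0 } = -2
val(RRR) = { — | -2, -1, 0 } = -3
val(RRRB) = { -3 | -2, -1, 0 } = -5/2
val(RRRBB) = { -3, -5/2 | -2, -1, 0 } = -9/4
val(RRRBBB) = { -3, -5/2, -9/4 | -2, -1, 0 } = -17/8
val(RRRBBBR) = { -3, -5/2, -9/4 | -17/8, -2, -1, 0 } = -35/16
val(RRRBBBRR) = { -3, -5/2, -9/4 | -35/16, -17/8, -2, -1, 0 } = -71/32
val(RRRBBBRRB) = { -3, -5/2, -9/4, -71/32 | -35/16, -17/8, -2, -1, 0 } = -141/64
val(RRRBBBRRBR) = { -3, -5/2, -9/4, -71/32 | -141/64, -35/16, -17/8, -2, -1, 0 } = -283/128
val(RRRBBBRRBRR) = { -3, -5/2, -9/4, -71/32 | -283/128, -141/64, -35/16, -17/8, -2, -1, 0 } = -567/256
val(RRRBBBRRBRRB) = { -3, -5/2, -9/4, -71/32, -567/256 | -283/128, -141/64, -35/16, -17/8, -2, -1, 0 } = -1133/512
val(RRRBBBRRBRRBR) = { -3, -5/2, -9/4, -71/32, -567/256 | -1133/512, -283/128, -141/64, -35/16, -17/8, -2, -1, 0 } = -2267/1024
val(RRRBBBRRBRRBRR) = { -3, -5/2, -9/4, -71/32, -567/256 | -2267/1024, -1133/512, -283/128, -141/64, -35/16, -17/8, -2, -1, 0 } = -4535/2048
val(RRRBBBRRBRRBRRR) = { -3, -5/2, -9/4, -71/32, -567/256 | -4535/2048, -2267/1024, -1133/512, -283/128, -141/64, -35/16, -17/8, -2, -1, 0 } = -9071/4096

-9071/4096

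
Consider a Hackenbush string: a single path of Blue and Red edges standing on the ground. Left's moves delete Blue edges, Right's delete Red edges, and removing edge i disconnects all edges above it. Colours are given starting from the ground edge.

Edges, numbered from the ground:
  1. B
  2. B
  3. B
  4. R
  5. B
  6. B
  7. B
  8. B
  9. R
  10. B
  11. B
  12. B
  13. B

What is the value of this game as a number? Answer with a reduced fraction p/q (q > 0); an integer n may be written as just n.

3039/1024

edge 1 of 13 (B): { 0 | (no moves) } -> 1
edge 2 of 13 (B): { 0,1 | (no moves) } -> 2
edge 3 of 13 (B): { 0,1,2 | (no moves) } -> 3
edge 4 of 13 (R): { 0,1,2 | 3 } -> 5/2
edge 5 of 13 (B): { 0,1,2,5/2 | 3 } -> 11/4
edge 6 of 13 (B): { 0,1,2,5/2,11/4 | 3 } -> 23/8
edge 7 of 13 (B): { 0,1,2,5/2,11/4,23/8 | 3 } -> 47/16
edge 8 of 13 (B): { 0,1,2,5/2,11/4,23/8,47/16 | 3 } -> 95/32
edge 9 of 13 (R): { 0,1,2,5/2,11/4,23/8,47/16 | 95/32,3 } -> 189/64
edge 10 of 13 (B): { 0,1,2,5/2,11/4,23/8,47/16,189/64 | 95/32,3 } -> 379/128
edge 11 of 13 (B): { 0,1,2,5/2,11/4,23/8,47/16,189/64,379/128 | 95/32,3 } -> 759/256
edge 12 of 13 (B): { 0,1,2,5/2,11/4,23/8,47/16,189/64,379/128,759/256 | 95/32,3 } -> 1519/512
edge 13 of 13 (B): { 0,1,2,5/2,11/4,23/8,47/16,189/64,379/128,759/256,1519/512 | 95/32,3 } -> 3039/1024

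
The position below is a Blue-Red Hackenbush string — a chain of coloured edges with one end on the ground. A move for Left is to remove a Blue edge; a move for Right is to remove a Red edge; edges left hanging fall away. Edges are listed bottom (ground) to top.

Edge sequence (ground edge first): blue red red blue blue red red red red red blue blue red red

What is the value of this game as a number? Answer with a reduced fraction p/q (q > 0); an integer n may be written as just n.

3097/8192

Build g(s[:k]) for k = 1..14, string s = blue red red blue blue red red red red red blue blue red red.
step 1: add blue to get b; options L={ 0 } R={ (no moves) } so 1
step 2: add red to get br; options L={ 0 } R={ 1 } so 1/2
step 3: add red to get brr; options L={ 0 } R={ 1/2; 1 } so 1/4
step 4: add blue to get brrb; options L={ 0; 1/4 } R={ 1/2; 1 } so 3/8
step 5: add blue to get brrbb; options L={ 0; 1/4; 3/8 } R={ 1/2; 1 } so 7/16
step 6: add red to get brrbbr; options L={ 0; 1/4; 3/8 } R={ 7/16; 1/2; 1 } so 13/32
step 7: add red to get brrbbrr; options L={ 0; 1/4; 3/8 } R={ 13/32; 7/16; 1/2; 1 } so 25/64
step 8: add red to get brrbbrrr; options L={ 0; 1/4; 3/8 } R={ 25/64; 13/32; 7/16; 1/2; 1 } so 49/128
step 9: add red to get brrbbrrrr; options L={ 0; 1/4; 3/8 } R={ 49/128; 25/64; 13/32; 7/16; 1/2; 1 } so 97/256
step 10: add red to get brrbbrrrrr; options L={ 0; 1/4; 3/8 } R={ 97/256; 49/128; 25/64; 13/32; 7/16; 1/2; 1 } so 193/512
step 11: add blue to get brrbbrrrrrb; options L={ 0; 1/4; 3/8; 193/512 } R={ 97/256; 49/128; 25/64; 13/32; 7/16; 1/2; 1 } so 387/1024
step 12: add blue to get brrbbrrrrrbb; options L={ 0; 1/4; 3/8; 193/512; 387/1024 } R={ 97/256; 49/128; 25/64; 13/32; 7/16; 1/2; 1 } so 775/2048
step 13: add red to get brrbbrrrrrbbr; options L={ 0; 1/4; 3/8; 193/512; 387/1024 } R={ 775/2048; 97/256; 49/128; 25/64; 13/32; 7/16; 1/2; 1 } so 1549/4096
step 14: add red to get brrbbrrrrrbbrr; options L={ 0; 1/4; 3/8; 193/512; 387/1024 } R={ 1549/4096; 775/2048; 97/256; 49/128; 25/64; 13/32; 7/16; 1/2; 1 } so 3097/8192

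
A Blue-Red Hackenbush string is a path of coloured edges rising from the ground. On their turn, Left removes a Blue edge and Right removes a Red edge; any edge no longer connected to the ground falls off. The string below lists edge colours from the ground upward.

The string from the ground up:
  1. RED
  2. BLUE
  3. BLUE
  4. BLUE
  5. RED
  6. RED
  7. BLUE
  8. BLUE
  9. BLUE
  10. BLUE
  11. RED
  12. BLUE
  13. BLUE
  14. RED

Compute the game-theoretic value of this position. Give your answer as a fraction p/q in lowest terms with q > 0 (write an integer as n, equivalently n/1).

edge 1 of 14 (RED): {  | 0 } = -1
edge 2 of 14 (BLUE): { -1 | 0 } = -1/2
edge 3 of 14 (BLUE): { -1 -1/2 | 0 } = -1/4
edge 4 of 14 (BLUE): { -1 -1/2 -1/4 | 0 } = -1/8
edge 5 of 14 (RED): { -1 -1/2 -1/4 | -1/8 0 } = -3/16
edge 6 of 14 (RED): { -1 -1/2 -1/4 | -3/16 -1/8 0 } = -7/32
edge 7 of 14 (BLUE): { -1 -1/2 -1/4 -7/32 | -3/16 -1/8 0 } = -13/64
edge 8 of 14 (BLUE): { -1 -1/2 -1/4 -7/32 -13/64 | -3/16 -1/8 0 } = -25/128
edge 9 of 14 (BLUE): { -1 -1/2 -1/4 -7/32 -13/64 -25/128 | -3/16 -1/8 0 } = -49/256
edge 10 of 14 (BLUE): { -1 -1/2 -1/4 -7/32 -13/64 -25/128 -49/256 | -3/16 -1/8 0 } = -97/512
edge 11 of 14 (RED): { -1 -1/2 -1/4 -7/32 -13/64 -25/128 -49/256 | -97/512 -3/16 -1/8 0 } = -195/1024
edge 12 of 14 (BLUE): { -1 -1/2 -1/4 -7/32 -13/64 -25/128 -49/256 -195/1024 | -97/512 -3/16 -1/8 0 } = -389/2048
edge 13 of 14 (BLUE): { -1 -1/2 -1/4 -7/32 -13/64 -25/128 -49/256 -195/1024 -389/2048 | -97/512 -3/16 -1/8 0 } = -777/4096
edge 14 of 14 (RED): { -1 -1/2 -1/4 -7/32 -13/64 -25/128 -49/256 -195/1024 -389/2048 | -777/4096 -97/512 -3/16 -1/8 0 } = -1555/8192

-1555/8192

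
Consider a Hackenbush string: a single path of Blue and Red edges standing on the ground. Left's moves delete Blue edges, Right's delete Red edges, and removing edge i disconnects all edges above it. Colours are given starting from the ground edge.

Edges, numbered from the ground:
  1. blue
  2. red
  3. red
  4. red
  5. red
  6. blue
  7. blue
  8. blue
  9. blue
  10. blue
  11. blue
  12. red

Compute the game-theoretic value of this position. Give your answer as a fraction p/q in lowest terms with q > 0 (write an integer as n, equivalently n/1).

253/2048

Prefix values for blue red red red red blue blue blue blue blue blue red via {L|R} + simplicity:
step 1: add blue to get b; options L={ 0 } R={ (no moves) } so 1
step 2: add red to get br; options L={ 0 } R={ 1 } so 1/2
step 3: add red to get brr; options L={ 0 } R={ 1/2, 1 } so 1/4
step 4: add red to get brrr; options L={ 0 } R={ 1/4, 1/2, 1 } so 1/8
step 5: add red to get brrrr; options L={ 0 } R={ 1/8, 1/4, 1/2, 1 } so 1/16
step 6: add blue to get brrrrb; options L={ 0, 1/16 } R={ 1/8, 1/4, 1/2, 1 } so 3/32
step 7: add blue to get brrrrbb; options L={ 0, 1/16, 3/32 } R={ 1/8, 1/4, 1/2, 1 } so 7/64
step 8: add blue to get brrrrbbb; options L={ 0, 1/16, 3/32, 7/64 } R={ 1/8, 1/4, 1/2, 1 } so 15/128
step 9: add blue to get brrrrbbbb; options L={ 0, 1/16, 3/32, 7/64, 15/128 } R={ 1/8, 1/4, 1/2, 1 } so 31/256
step 10: add blue to get brrrrbbbbb; options L={ 0, 1/16, 3/32, 7/64, 15/128, 31/256 } R={ 1/8, 1/4, 1/2, 1 } so 63/512
step 11: add blue to get brrrrbbbbbb; options L={ 0, 1/16, 3/32, 7/64, 15/128, 31/256, 63/512 } R={ 1/8, 1/4, 1/2, 1 } so 127/1024
step 12: add red to get brrrrbbbbbbr; options L={ 0, 1/16, 3/32, 7/64, 15/128, 31/256, 63/512 } R={ 127/1024, 1/8, 1/4, 1/2, 1 } so 253/2048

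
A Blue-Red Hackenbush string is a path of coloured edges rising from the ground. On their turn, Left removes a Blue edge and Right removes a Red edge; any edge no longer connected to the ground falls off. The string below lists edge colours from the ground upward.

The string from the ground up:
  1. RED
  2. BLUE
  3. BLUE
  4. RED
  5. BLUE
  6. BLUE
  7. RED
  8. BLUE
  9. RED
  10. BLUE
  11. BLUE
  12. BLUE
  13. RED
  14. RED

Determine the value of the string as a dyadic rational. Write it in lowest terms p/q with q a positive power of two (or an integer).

-2375/8192

Prefix values for RED BLUE BLUE RED BLUE BLUE RED BLUE RED BLUE BLUE BLUE RED RED via {L|R} + simplicity:
1 of 14 · R · max L −∞ · min R 0 so -1
2 of 14 · RB · max L -1 · min R 0 so -1/2
3 of 14 · RBB · max L -1/2 · min R 0 so -1/4
4 of 14 · RBBR · max L -1/2 · min R -1/4 so -3/8
5 of 14 · RBBRB · max L -3/8 · min R -1/4 so -5/16
6 of 14 · RBBRBB · max L -5/16 · min R -1/4 so -9/32
7 of 14 · RBBRBBR · max L -5/16 · min R -9/32 so -19/64
8 of 14 · RBBRBBRB · max L -19/64 · min R -9/32 so -37/128
9 of 14 · RBBRBBRBR · max L -19/64 · min R -37/128 so -75/256
10 of 14 · RBBRBBRBRB · max L -75/256 · min R -37/128 so -149/512
11 of 14 · RBBRBBRBRBB · max L -149/512 · min R -37/128 so -297/1024
12 of 14 · RBBRBBRBRBBB · max L -297/1024 · min R -37/128 so -593/2048
13 of 14 · RBBRBBRBRBBBR · max L -297/1024 · min R -593/2048 so -1187/4096
14 of 14 · RBBRBBRBRBBBRR · max L -297/1024 · min R -1187/4096 so -2375/8192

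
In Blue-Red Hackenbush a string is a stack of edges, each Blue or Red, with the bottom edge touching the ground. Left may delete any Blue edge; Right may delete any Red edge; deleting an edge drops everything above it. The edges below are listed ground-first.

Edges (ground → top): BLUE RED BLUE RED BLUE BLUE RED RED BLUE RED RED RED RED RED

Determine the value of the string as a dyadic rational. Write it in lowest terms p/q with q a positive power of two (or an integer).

5697/8192

Prefix values for BLUE RED BLUE RED BLUE BLUE RED RED BLUE RED RED RED RED RED via {L|R} + simplicity:
B: Left { 0 }, Right { none } ⇒ simplest 1
BR: Left { 0 }, Right { 1 } ⇒ simplest 1/2
BRB: Left { 0; 1/2 }, Right { 1 } ⇒ simplest 3/4
BRBR: Left { 0; 1/2 }, Right { 3/4; 1 } ⇒ simplest 5/8
BRBRB: Left { 0; 1/2; 5/8 }, Right { 3/4; 1 } ⇒ simplest 11/16
BRBRBB: Left { 0; 1/2; 5/8; 11/16 }, Right { 3/4; 1 } ⇒ simplest 23/32
BRBRBBR: Left { 0; 1/2; 5/8; 11/16 }, Right { 23/32; 3/4; 1 } ⇒ simplest 45/64
BRBRBBRR: Left { 0; 1/2; 5/8; 11/16 }, Right { 45/64; 23/32; 3/4; 1 } ⇒ simplest 89/128
BRBRBBRRB: Left { 0; 1/2; 5/8; 11/16; 89/128 }, Right { 45/64; 23/32; 3/4; 1 } ⇒ simplest 179/256
BRBRBBRRBR: Left { 0; 1/2; 5/8; 11/16; 89/128 }, Right { 179/256; 45/64; 23/32; 3/4; 1 } ⇒ simplest 357/512
BRBRBBRRBRR: Left { 0; 1/2; 5/8; 11/16; 89/128 }, Right { 357/512; 179/256; 45/64; 23/32; 3/4; 1 } ⇒ simplest 713/1024
BRBRBBRRBRRR: Left { 0; 1/2; 5/8; 11/16; 89/128 }, Right { 713/1024; 357/512; 179/256; 45/64; 23/32; 3/4; 1 } ⇒ simplest 1425/2048
BRBRBBRRBRRRR: Left { 0; 1/2; 5/8; 11/16; 89/128 }, Right { 1425/2048; 713/1024; 357/512; 179/256; 45/64; 23/32; 3/4; 1 } ⇒ simplest 2849/4096
BRBRBBRRBRRRRR: Left { 0; 1/2; 5/8; 11/16; 89/128 }, Right { 2849/4096; 1425/2048; 713/1024; 357/512; 179/256; 45/64; 23/32; 3/4; 1 } ⇒ simplest 5697/8192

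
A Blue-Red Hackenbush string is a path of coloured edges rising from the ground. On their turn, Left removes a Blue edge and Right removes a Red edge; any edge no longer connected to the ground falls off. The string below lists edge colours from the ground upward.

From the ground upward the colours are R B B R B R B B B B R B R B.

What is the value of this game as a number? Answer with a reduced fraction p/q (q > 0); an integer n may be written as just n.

edge 1 of 14 (R): { none | 0 } -> -1
edge 2 of 14 (B): { -1 | 0 } -> -1/2
edge 3 of 14 (B): { -1, -1/2 | 0 } -> -1/4
edge 4 of 14 (R): { -1, -1/2 | -1/4, 0 } -> -3/8
edge 5 of 14 (B): { -1, -1/2, -3/8 | -1/4, 0 } -> -5/16
edge 6 of 14 (R): { -1, -1/2, -3/8 | -5/16, -1/4, 0 } -> -11/32
edge 7 of 14 (B): { -1, -1/2, -3/8, -11/32 | -5/16, -1/4, 0 } -> -21/64
edge 8 of 14 (B): { -1, -1/2, -3/8, -11/32, -21/64 | -5/16, -1/4, 0 } -> -41/128
edge 9 of 14 (B): { -1, -1/2, -3/8, -11/32, -21/64, -41/128 | -5/16, -1/4, 0 } -> -81/256
edge 10 of 14 (B): { -1, -1/2, -3/8, -11/32, -21/64, -41/128, -81/256 | -5/16, -1/4, 0 } -> -161/512
edge 11 of 14 (R): { -1, -1/2, -3/8, -11/32, -21/64, -41/128, -81/256 | -161/512, -5/16, -1/4, 0 } -> -323/1024
edge 12 of 14 (B): { -1, -1/2, -3/8, -11/32, -21/64, -41/128, -81/256, -323/1024 | -161/512, -5/16, -1/4, 0 } -> -645/2048
edge 13 of 14 (R): { -1, -1/2, -3/8, -11/32, -21/64, -41/128, -81/256, -323/1024 | -645/2048, -161/512, -5/16, -1/4, 0 } -> -1291/4096
edge 14 of 14 (B): { -1, -1/2, -3/8, -11/32, -21/64, -41/128, -81/256, -323/1024, -1291/4096 | -645/2048, -161/512, -5/16, -1/4, 0 } -> -2581/8192

-2581/8192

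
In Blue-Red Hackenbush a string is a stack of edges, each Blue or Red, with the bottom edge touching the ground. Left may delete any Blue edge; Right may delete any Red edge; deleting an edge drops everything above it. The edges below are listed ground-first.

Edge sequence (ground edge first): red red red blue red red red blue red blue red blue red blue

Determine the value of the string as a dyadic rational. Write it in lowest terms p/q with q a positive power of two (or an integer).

-5973/2048

value(r) = { (no moves) | 0 } = -1
value(rr) = { (no moves) | -1,0 } = -2
value(rrr) = { (no moves) | -2,-1,0 } = -3
value(rrrb) = { -3 | -2,-1,0 } = -5/2
value(rrrbr) = { -3 | -5/2,-2,-1,0 } = -11/4
value(rrrbrr) = { -3 | -11/4,-5/2,-2,-1,0 } = -23/8
value(rrrbrrr) = { -3 | -23/8,-11/4,-5/2,-2,-1,0 } = -47/16
value(rrrbrrrb) = { -3,-47/16 | -23/8,-11/4,-5/2,-2,-1,0 } = -93/32
value(rrrbrrrbr) = { -3,-47/16 | -93/32,-23/8,-11/4,-5/2,-2,-1,0 } = -187/64
value(rrrbrrrbrb) = { -3,-47/16,-187/64 | -93/32,-23/8,-11/4,-5/2,-2,-1,0 } = -373/128
value(rrrbrrrbrbr) = { -3,-47/16,-187/64 | -373/128,-93/32,-23/8,-11/4,-5/2,-2,-1,0 } = -747/256
value(rrrbrrrbrbrb) = { -3,-47/16,-187/64,-747/256 | -373/128,-93/32,-23/8,-11/4,-5/2,-2,-1,0 } = -1493/512
value(rrrbrrrbrbrbr) = { -3,-47/16,-187/64,-747/256 | -1493/512,-373/128,-93/32,-23/8,-11/4,-5/2,-2,-1,0 } = -2987/1024
value(rrrbrrrbrbrbrb) = { -3,-47/16,-187/64,-747/256,-2987/1024 | -1493/512,-373/128,-93/32,-23/8,-11/4,-5/2,-2,-1,0 } = -5973/2048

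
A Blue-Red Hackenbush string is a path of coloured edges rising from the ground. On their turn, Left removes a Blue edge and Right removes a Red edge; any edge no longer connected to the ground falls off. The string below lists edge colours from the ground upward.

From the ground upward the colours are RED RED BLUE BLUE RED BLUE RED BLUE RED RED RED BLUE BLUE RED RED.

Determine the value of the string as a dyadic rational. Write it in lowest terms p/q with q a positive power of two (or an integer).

Recurse on prefixes of the 15-edge string RED RED BLUE BLUE RED BLUE RED BLUE RED RED RED BLUE BLUE RED RED:
step 1: add RED to get R; options L={ ∅ } R={ 0 } — -1
step 2: add RED to get RR; options L={ ∅ } R={ -1, 0 } — -2
step 3: add BLUE to get RRB; options L={ -2 } R={ -1, 0 } — -3/2
step 4: add BLUE to get RRBB; options L={ -2, -3/2 } R={ -1, 0 } — -5/4
step 5: add RED to get RRBBR; options L={ -2, -3/2 } R={ -5/4, -1, 0 } — -11/8
step 6: add BLUE to get RRBBRB; options L={ -2, -3/2, -11/8 } R={ -5/4, -1, 0 } — -21/16
step 7: add RED to get RRBBRBR; options L={ -2, -3/2, -11/8 } R={ -21/16, -5/4, -1, 0 } — -43/32
step 8: add BLUE to get RRBBRBRB; options L={ -2, -3/2, -11/8, -43/32 } R={ -21/16, -5/4, -1, 0 } — -85/64
step 9: add RED to get RRBBRBRBR; options L={ -2, -3/2, -11/8, -43/32 } R={ -85/64, -21/16, -5/4, -1, 0 } — -171/128
step 10: add RED to get RRBBRBRBRR; options L={ -2, -3/2, -11/8, -43/32 } R={ -171/128, -85/64, -21/16, -5/4, -1, 0 } — -343/256
step 11: add RED to get RRBBRBRBRRR; options L={ -2, -3/2, -11/8, -43/32 } R={ -343/256, -171/128, -85/64, -21/16, -5/4, -1, 0 } — -687/512
step 12: add BLUE to get RRBBRBRBRRRB; options L={ -2, -3/2, -11/8, -43/32, -687/512 } R={ -343/256, -171/128, -85/64, -21/16, -5/4, -1, 0 } — -1373/1024
step 13: add BLUE to get RRBBRBRBRRRBB; options L={ -2, -3/2, -11/8, -43/32, -687/512, -1373/1024 } R={ -343/256, -171/128, -85/64, -21/16, -5/4, -1, 0 } — -2745/2048
step 14: add RED to get RRBBRBRBRRRBBR; options L={ -2, -3/2, -11/8, -43/32, -687/512, -1373/1024 } R={ -2745/2048, -343/256, -171/128, -85/64, -21/16, -5/4, -1, 0 } — -5491/4096
step 15: add RED to get RRBBRBRBRRRBBRR; options L={ -2, -3/2, -11/8, -43/32, -687/512, -1373/1024 } R={ -5491/4096, -2745/2048, -343/256, -171/128, -85/64, -21/16, -5/4, -1, 0 } — -10983/8192

-10983/8192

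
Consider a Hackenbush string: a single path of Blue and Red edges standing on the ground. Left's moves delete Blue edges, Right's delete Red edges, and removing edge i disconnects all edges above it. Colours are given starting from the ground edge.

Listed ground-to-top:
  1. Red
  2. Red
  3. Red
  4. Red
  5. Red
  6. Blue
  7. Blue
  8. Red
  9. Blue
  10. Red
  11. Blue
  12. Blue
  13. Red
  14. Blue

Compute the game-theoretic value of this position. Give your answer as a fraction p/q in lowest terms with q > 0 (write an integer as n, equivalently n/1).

-2213/512

1 of 14 · R · max L −∞ · min R 0 -> -1
2 of 14 · RR · max L −∞ · min R -1 -> -2
3 of 14 · RRR · max L −∞ · min R -2 -> -3
4 of 14 · RRRR · max L −∞ · min R -3 -> -4
5 of 14 · RRRRR · max L −∞ · min R -4 -> -5
6 of 14 · RRRRRB · max L -5 · min R -4 -> -9/2
7 of 14 · RRRRRBB · max L -9/2 · min R -4 -> -17/4
8 of 14 · RRRRRBBR · max L -9/2 · min R -17/4 -> -35/8
9 of 14 · RRRRRBBRB · max L -35/8 · min R -17/4 -> -69/16
10 of 14 · RRRRRBBRBR · max L -35/8 · min R -69/16 -> -139/32
11 of 14 · RRRRRBBRBRB · max L -139/32 · min R -69/16 -> -277/64
12 of 14 · RRRRRBBRBRBB · max L -277/64 · min R -69/16 -> -553/128
13 of 14 · RRRRRBBRBRBBR · max L -277/64 · min R -553/128 -> -1107/256
14 of 14 · RRRRRBBRBRBBRB · max L -1107/256 · min R -553/128 -> -2213/512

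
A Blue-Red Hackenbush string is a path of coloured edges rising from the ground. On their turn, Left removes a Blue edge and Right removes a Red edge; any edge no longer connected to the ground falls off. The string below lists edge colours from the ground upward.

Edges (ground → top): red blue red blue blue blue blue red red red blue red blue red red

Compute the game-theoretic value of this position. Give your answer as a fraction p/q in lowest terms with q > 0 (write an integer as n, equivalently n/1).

-8663/16384

Recurse on prefixes of the 15-edge string red blue red blue blue blue blue red red red blue red blue red red:
value(r) = { · | 0 } → -1
value(rb) = { -1 | 0 } → -1/2
value(rbr) = { -1 | -1/2 0 } → -3/4
value(rbrb) = { -1 -3/4 | -1/2 0 } → -5/8
value(rbrbb) = { -1 -3/4 -5/8 | -1/2 0 } → -9/16
value(rbrbbb) = { -1 -3/4 -5/8 -9/16 | -1/2 0 } → -17/32
value(rbrbbbb) = { -1 -3/4 -5/8 -9/16 -17/32 | -1/2 0 } → -33/64
value(rbrbbbbr) = { -1 -3/4 -5/8 -9/16 -17/32 | -33/64 -1/2 0 } → -67/128
value(rbrbbbbrr) = { -1 -3/4 -5/8 -9/16 -17/32 | -67/128 -33/64 -1/2 0 } → -135/256
value(rbrbbbbrrr) = { -1 -3/4 -5/8 -9/16 -17/32 | -135/256 -67/128 -33/64 -1/2 0 } → -271/512
value(rbrbbbbrrrb) = { -1 -3/4 -5/8 -9/16 -17/32 -271/512 | -135/256 -67/128 -33/64 -1/2 0 } → -541/1024
value(rbrbbbbrrrbr) = { -1 -3/4 -5/8 -9/16 -17/32 -271/512 | -541/1024 -135/256 -67/128 -33/64 -1/2 0 } → -1083/2048
value(rbrbbbbrrrbrb) = { -1 -3/4 -5/8 -9/16 -17/32 -271/512 -1083/2048 | -541/1024 -135/256 -67/128 -33/64 -1/2 0 } → -2165/4096
value(rbrbbbbrrrbrbr) = { -1 -3/4 -5/8 -9/16 -17/32 -271/512 -1083/2048 | -2165/4096 -541/1024 -135/256 -67/128 -33/64 -1/2 0 } → -4331/8192
value(rbrbbbbrrrbrbrr) = { -1 -3/4 -5/8 -9/16 -17/32 -271/512 -1083/2048 | -4331/8192 -2165/4096 -541/1024 -135/256 -67/128 -33/64 -1/2 0 } → -8663/16384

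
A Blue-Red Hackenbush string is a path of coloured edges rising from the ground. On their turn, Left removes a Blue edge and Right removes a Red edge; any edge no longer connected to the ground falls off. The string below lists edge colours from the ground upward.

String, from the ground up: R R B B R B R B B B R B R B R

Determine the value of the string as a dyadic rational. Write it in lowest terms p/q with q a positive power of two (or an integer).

Build val(s[:k]) for k = 1..15, string s = R R B B R B R B B B R B R B R.
edge 1 of 15 (R): {  | 0 } — -1
edge 2 of 15 (R): {  | -1 0 } — -2
edge 3 of 15 (B): { -2 | -1 0 } — -3/2
edge 4 of 15 (B): { -2 -3/2 | -1 0 } — -5/4
edge 5 of 15 (R): { -2 -3/2 | -5/4 -1 0 } — -11/8
edge 6 of 15 (B): { -2 -3/2 -11/8 | -5/4 -1 0 } — -21/16
edge 7 of 15 (R): { -2 -3/2 -11/8 | -21/16 -5/4 -1 0 } — -43/32
edge 8 of 15 (B): { -2 -3/2 -11/8 -43/32 | -21/16 -5/4 -1 0 } — -85/64
edge 9 of 15 (B): { -2 -3/2 -11/8 -43/32 -85/64 | -21/16 -5/4 -1 0 } — -169/128
edge 10 of 15 (B): { -2 -3/2 -11/8 -43/32 -85/64 -169/128 | -21/16 -5/4 -1 0 } — -337/256
edge 11 of 15 (R): { -2 -3/2 -11/8 -43/32 -85/64 -169/128 | -337/256 -21/16 -5/4 -1 0 } — -675/512
edge 12 of 15 (B): { -2 -3/2 -11/8 -43/32 -85/64 -169/128 -675/512 | -337/256 -21/16 -5/4 -1 0 } — -1349/1024
edge 13 of 15 (R): { -2 -3/2 -11/8 -43/32 -85/64 -169/128 -675/512 | -1349/1024 -337/256 -21/16 -5/4 -1 0 } — -2699/2048
edge 14 of 15 (B): { -2 -3/2 -11/8 -43/32 -85/64 -169/128 -675/512 -2699/2048 | -1349/1024 -337/256 -21/16 -5/4 -1 0 } — -5397/4096
edge 15 of 15 (R): { -2 -3/2 -11/8 -43/32 -85/64 -169/128 -675/512 -2699/2048 | -5397/4096 -1349/1024 -337/256 -21/16 -5/4 -1 0 } — -10795/8192

-10795/8192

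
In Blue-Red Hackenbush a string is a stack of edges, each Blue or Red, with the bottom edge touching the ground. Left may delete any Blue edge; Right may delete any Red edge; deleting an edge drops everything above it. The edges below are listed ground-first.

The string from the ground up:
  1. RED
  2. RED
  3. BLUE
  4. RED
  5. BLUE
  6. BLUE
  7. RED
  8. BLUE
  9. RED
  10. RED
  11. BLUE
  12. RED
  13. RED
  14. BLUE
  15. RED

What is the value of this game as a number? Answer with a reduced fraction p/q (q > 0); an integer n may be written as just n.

-13019/8192

value_1 [R]  L=[·]  R=[0]  -> -1
value_2 [RR]  L=[·]  R=[-1,0]  -> -2
value_3 [RRB]  L=[-2]  R=[-1,0]  -> -3/2
value_4 [RRBR]  L=[-2]  R=[-3/2,-1,0]  -> -7/4
value_5 [RRBRB]  L=[-2,-7/4]  R=[-3/2,-1,0]  -> -13/8
value_6 [RRBRBB]  L=[-2,-7/4,-13/8]  R=[-3/2,-1,0]  -> -25/16
value_7 [RRBRBBR]  L=[-2,-7/4,-13/8]  R=[-25/16,-3/2,-1,0]  -> -51/32
value_8 [RRBRBBRB]  L=[-2,-7/4,-13/8,-51/32]  R=[-25/16,-3/2,-1,0]  -> -101/64
value_9 [RRBRBBRBR]  L=[-2,-7/4,-13/8,-51/32]  R=[-101/64,-25/16,-3/2,-1,0]  -> -203/128
value_10 [RRBRBBRBRR]  L=[-2,-7/4,-13/8,-51/32]  R=[-203/128,-101/64,-25/16,-3/2,-1,0]  -> -407/256
value_11 [RRBRBBRBRRB]  L=[-2,-7/4,-13/8,-51/32,-407/256]  R=[-203/128,-101/64,-25/16,-3/2,-1,0]  -> -813/512
value_12 [RRBRBBRBRRBR]  L=[-2,-7/4,-13/8,-51/32,-407/256]  R=[-813/512,-203/128,-101/64,-25/16,-3/2,-1,0]  -> -1627/1024
value_13 [RRBRBBRBRRBRR]  L=[-2,-7/4,-13/8,-51/32,-407/256]  R=[-1627/1024,-813/512,-203/128,-101/64,-25/16,-3/2,-1,0]  -> -3255/2048
value_14 [RRBRBBRBRRBRRB]  L=[-2,-7/4,-13/8,-51/32,-407/256,-3255/2048]  R=[-1627/1024,-813/512,-203/128,-101/64,-25/16,-3/2,-1,0]  -> -6509/4096
value_15 [RRBRBBRBRRBRRBR]  L=[-2,-7/4,-13/8,-51/32,-407/256,-3255/2048]  R=[-6509/4096,-1627/1024,-813/512,-203/128,-101/64,-25/16,-3/2,-1,0]  -> -13019/8192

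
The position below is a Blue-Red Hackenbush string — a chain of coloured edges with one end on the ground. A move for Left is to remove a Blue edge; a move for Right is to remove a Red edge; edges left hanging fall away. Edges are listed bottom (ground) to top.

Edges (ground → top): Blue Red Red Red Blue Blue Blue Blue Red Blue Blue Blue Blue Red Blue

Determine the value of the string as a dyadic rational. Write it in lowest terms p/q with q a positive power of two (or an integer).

1 of 15 · B · max L 0 · min R +∞ → 1
2 of 15 · BR · max L 0 · min R 1 → 1/2
3 of 15 · BRR · max L 0 · min R 1/2 → 1/4
4 of 15 · BRRR · max L 0 · min R 1/4 → 1/8
5 of 15 · BRRRB · max L 1/8 · min R 1/4 → 3/16
6 of 15 · BRRRBB · max L 3/16 · min R 1/4 → 7/32
7 of 15 · BRRRBBB · max L 7/32 · min R 1/4 → 15/64
8 of 15 · BRRRBBBB · max L 15/64 · min R 1/4 → 31/128
9 of 15 · BRRRBBBBR · max L 15/64 · min R 31/128 → 61/256
10 of 15 · BRRRBBBBRB · max L 61/256 · min R 31/128 → 123/512
11 of 15 · BRRRBBBBRBB · max L 123/512 · min R 31/128 → 247/1024
12 of 15 · BRRRBBBBRBBB · max L 247/1024 · min R 31/128 → 495/2048
13 of 15 · BRRRBBBBRBBBB · max L 495/2048 · min R 31/128 → 991/4096
14 of 15 · BRRRBBBBRBBBBR · max L 495/2048 · min R 991/4096 → 1981/8192
15 of 15 · BRRRBBBBRBBBBRB · max L 1981/8192 · min R 991/4096 → 3963/16384

3963/16384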